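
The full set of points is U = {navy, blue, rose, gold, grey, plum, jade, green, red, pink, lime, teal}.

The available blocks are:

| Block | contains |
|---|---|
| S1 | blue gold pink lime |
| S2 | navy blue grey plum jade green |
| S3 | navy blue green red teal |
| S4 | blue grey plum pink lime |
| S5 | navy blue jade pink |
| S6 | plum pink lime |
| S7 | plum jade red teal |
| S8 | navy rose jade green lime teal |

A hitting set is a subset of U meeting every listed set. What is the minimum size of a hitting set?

H = {blue, jade, pink} meets every block (each contains at least one member of H), and |H| = 3.
No choice of 2 points meets every block, so 3 is the minimum.

3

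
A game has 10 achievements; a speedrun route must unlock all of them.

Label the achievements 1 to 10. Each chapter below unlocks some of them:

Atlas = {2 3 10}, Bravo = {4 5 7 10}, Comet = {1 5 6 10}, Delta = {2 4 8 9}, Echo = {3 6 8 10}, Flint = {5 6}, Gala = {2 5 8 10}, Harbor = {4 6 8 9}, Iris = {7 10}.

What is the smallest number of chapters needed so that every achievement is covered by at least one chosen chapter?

4

Take {Atlas, Comet, Delta, Iris}. Their union is {1, 2, 3, 4, 5, 6, 7, 8, 9, 10}, which is all 10 achievements.
No 3 of the 9 chapters cover everything (all 84 combinations miss at least one achievement), so 4 is optimal.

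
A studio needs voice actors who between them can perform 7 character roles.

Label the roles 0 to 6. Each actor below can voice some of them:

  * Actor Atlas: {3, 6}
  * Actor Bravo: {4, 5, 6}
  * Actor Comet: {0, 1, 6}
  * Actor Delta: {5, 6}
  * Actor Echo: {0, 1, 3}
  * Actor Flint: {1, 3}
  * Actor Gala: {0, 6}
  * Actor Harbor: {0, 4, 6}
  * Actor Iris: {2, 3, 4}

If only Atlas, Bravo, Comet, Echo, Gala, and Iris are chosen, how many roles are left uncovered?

0

Union of Atlas, Bravo, Comet, Echo, Gala, Iris = {0, 1, 2, 3, 4, 5, 6} — that's every role, so 0 are uncovered.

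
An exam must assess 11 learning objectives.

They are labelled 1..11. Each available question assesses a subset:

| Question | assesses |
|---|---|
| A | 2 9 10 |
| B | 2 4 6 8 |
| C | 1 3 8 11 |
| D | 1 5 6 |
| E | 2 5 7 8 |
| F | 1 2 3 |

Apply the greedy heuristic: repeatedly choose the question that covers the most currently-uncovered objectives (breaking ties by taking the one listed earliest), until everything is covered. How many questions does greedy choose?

4

Greedy: pick B (covers 4 new) → pick C (covers 3 new) → pick A (covers 2 new) → pick E (covers 2 new). Total picks: 4.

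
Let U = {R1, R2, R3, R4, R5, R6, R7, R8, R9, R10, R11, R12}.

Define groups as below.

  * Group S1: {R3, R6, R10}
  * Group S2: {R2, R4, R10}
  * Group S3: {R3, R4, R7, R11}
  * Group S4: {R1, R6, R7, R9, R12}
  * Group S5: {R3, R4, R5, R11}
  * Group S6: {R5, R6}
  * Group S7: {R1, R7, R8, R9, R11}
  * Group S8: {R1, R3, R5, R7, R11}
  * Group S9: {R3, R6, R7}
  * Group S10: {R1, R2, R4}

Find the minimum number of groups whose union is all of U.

4

S2 and S4 and S5 and S7 together: S2 ∪ S4 ∪ S5 ∪ S7 = {R1, R2, R3, R4, R5, R6, R7, R8, R9, R10, R11, R12} — every point is covered.
Only S7 contains R8, so S7 is forced; the remaining 7 points need at least 3 more groups (each remaining group adds at most 3) — so at least 4 groups are needed, and 4 is optimal.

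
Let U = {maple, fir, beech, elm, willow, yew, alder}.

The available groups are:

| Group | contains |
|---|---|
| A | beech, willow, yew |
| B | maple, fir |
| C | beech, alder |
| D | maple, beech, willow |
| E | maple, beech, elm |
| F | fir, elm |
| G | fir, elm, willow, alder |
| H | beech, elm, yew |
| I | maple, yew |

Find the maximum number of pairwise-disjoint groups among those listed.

3

C, F, I are pairwise disjoint (C={beech,alder}; F={fir,elm}; I={maple,yew}).
Every remaining group overlaps one of these, and no 4 of the listed groups are pairwise disjoint, so 3 is the maximum.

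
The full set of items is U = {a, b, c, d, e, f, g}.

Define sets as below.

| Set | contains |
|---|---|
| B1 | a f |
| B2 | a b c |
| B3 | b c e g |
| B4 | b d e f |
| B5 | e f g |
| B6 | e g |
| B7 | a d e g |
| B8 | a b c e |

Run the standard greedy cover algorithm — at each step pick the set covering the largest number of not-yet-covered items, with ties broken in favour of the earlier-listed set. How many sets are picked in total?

Greedy: pick B3 (covers 4 new) → pick B1 (covers 2 new) → pick B4 (covers 1 new). Total picks: 3.

3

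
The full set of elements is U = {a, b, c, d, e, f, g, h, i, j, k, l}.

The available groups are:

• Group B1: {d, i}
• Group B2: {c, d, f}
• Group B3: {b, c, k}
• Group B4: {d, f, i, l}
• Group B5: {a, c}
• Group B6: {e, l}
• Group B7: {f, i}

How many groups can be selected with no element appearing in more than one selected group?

3

B1, B3, B6 are pairwise disjoint (B1={d,i}; B3={b,c,k}; B6={e,l}).
Every remaining group overlaps one of these, and no 4 of the listed groups are pairwise disjoint, so 3 is the maximum.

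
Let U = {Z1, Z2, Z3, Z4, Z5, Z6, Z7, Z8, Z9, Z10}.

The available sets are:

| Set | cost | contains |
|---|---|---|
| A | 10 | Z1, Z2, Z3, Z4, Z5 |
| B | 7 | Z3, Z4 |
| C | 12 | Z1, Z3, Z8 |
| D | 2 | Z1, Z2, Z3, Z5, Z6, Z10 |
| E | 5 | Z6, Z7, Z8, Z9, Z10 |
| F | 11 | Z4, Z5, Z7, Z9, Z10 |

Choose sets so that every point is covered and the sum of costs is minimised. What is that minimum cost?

14

B, D, E together cover every point (B ∪ D ∪ E = {Z1, Z2, Z3, Z4, Z5, Z6, Z7, Z8, Z9, Z10}); total cost 7 + 2 + 5 = 14.
No covering selection has total cost below 14.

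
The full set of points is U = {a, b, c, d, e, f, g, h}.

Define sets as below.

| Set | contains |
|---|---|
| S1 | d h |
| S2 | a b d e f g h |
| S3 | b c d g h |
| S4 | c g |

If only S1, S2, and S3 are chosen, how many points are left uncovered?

Union of S1, S2, S3 = {a, b, c, d, e, f, g, h} — that's every point, so 0 are uncovered.

0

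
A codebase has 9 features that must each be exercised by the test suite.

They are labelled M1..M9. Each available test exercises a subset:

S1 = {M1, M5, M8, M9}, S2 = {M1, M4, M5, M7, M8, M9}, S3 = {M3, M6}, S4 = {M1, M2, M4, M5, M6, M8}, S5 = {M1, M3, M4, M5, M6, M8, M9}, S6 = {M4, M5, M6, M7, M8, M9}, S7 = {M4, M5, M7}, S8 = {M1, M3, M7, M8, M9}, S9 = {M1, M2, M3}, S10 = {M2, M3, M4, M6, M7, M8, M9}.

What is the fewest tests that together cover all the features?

Take {S4, S10}. Their union is {M1, M2, M3, M4, M5, M6, M7, M8, M9}, which is all 9 features.
No single test has all 9 features (the largest, S5, has 7), so 2 is optimal.

2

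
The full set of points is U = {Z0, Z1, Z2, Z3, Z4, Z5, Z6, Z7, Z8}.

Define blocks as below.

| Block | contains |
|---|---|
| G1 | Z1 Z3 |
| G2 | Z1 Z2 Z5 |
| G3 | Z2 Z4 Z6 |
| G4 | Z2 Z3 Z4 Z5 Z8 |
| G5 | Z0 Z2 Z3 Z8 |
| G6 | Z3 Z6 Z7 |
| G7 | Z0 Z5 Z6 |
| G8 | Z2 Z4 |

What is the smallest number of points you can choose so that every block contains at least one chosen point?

The 3 points {Z2, Z3, Z5} hit every block.
The blocks G1, G7, G8 are pairwise disjoint, so any hitting set needs a separate point for each — at least 3. Hence 3 is optimal.

3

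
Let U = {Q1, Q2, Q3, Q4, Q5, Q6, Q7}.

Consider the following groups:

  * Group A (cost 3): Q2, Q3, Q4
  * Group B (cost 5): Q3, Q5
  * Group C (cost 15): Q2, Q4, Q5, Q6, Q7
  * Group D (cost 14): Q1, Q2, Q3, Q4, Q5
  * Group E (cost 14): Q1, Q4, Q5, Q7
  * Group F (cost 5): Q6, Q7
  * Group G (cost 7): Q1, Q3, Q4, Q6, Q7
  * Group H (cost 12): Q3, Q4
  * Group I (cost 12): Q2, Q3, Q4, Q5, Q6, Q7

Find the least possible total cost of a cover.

15

A, B, G together cover every item (A ∪ B ∪ G = {Q1, Q2, Q3, Q4, Q5, Q6, Q7}); total cost 3 + 5 + 7 = 15.
No covering selection has total cost below 15.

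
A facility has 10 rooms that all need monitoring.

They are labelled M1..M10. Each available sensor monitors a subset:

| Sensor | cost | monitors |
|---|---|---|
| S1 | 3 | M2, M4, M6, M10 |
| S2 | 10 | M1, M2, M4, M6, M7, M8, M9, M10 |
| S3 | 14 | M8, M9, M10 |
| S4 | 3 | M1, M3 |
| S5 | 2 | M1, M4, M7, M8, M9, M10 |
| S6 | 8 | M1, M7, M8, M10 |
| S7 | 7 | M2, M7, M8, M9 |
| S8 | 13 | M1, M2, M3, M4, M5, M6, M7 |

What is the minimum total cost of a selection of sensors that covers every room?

15

S5, S8 together cover every room (S5 ∪ S8 = {M1, M2, M3, M4, M5, M6, M7, M8, M9, M10}); total cost 2 + 13 = 15.
The greedy pick S5, S1, S4, S8 costs 21; no covering selection beats 15.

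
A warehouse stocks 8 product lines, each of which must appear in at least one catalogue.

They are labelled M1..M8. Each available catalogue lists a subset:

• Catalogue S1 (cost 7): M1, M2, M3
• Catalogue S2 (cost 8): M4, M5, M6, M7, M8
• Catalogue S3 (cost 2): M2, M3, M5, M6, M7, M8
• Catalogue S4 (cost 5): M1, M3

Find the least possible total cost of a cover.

S2, S3, S4 together cover every product (S2 ∪ S3 ∪ S4 = {M1, M2, M3, M4, M5, M6, M7, M8}); total cost 8 + 2 + 5 = 15.
No covering selection has total cost below 15.

15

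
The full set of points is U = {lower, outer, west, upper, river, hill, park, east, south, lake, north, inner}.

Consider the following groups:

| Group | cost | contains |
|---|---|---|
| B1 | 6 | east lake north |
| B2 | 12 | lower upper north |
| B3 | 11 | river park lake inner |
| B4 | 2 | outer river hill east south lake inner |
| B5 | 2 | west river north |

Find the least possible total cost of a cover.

27

B2, B3, B4, B5 together cover every point (B2 ∪ B3 ∪ B4 ∪ B5 = {lower, outer, west, upper, river, hill, park, east, south, lake, north, inner}); total cost 12 + 11 + 2 + 2 = 27.
No covering selection has total cost below 27.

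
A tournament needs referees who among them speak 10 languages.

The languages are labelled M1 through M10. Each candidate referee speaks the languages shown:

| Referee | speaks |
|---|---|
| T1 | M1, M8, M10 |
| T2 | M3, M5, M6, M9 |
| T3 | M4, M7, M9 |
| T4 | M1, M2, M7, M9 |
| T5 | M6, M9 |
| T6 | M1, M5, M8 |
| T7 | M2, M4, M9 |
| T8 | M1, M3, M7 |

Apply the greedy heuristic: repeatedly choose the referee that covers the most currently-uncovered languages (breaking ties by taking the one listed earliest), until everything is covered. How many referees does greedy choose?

4

Greedy: pick T2 (covers 4 new) → pick T1 (covers 3 new) → pick T3 (covers 2 new) → pick T4 (covers 1 new). Total picks: 4.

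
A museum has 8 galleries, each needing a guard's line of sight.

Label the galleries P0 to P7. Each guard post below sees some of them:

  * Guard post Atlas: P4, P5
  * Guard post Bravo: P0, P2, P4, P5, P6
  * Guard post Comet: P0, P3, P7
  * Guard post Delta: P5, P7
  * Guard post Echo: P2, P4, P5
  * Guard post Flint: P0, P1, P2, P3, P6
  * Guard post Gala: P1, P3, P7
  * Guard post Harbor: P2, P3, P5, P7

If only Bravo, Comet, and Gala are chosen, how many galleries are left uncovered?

Union of Bravo, Comet, Gala = {P0, P1, P2, P3, P4, P5, P6, P7} — that's every gallery, so 0 are uncovered.

0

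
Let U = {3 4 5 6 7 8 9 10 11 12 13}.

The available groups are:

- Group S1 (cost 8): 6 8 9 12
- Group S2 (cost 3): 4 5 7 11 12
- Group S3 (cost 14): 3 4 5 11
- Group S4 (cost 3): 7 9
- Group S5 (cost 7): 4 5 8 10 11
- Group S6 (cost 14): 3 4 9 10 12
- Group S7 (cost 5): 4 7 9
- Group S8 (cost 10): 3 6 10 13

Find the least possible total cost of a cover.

21

S1, S2, S8 together cover every element (S1 ∪ S2 ∪ S8 = {3, 4, 5, 6, 7, 8, 9, 10, 11, 12, 13}); total cost 8 + 3 + 10 = 21.
The greedy pick S2, S8, S4, S5 costs 23; no covering selection beats 21.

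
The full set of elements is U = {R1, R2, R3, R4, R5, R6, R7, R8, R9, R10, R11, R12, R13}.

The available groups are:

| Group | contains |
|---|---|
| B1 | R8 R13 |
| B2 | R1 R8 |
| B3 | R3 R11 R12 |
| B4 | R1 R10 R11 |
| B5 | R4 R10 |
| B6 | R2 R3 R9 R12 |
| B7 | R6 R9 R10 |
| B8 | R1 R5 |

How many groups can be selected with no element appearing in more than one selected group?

B1, B3, B5, B8 are pairwise disjoint (B1={R8,R13}; B3={R3,R11,R12}; B5={R4,R10}; B8={R1,R5}).
Every remaining group overlaps one of these, and no 5 of the listed groups are pairwise disjoint, so 4 is the maximum.

4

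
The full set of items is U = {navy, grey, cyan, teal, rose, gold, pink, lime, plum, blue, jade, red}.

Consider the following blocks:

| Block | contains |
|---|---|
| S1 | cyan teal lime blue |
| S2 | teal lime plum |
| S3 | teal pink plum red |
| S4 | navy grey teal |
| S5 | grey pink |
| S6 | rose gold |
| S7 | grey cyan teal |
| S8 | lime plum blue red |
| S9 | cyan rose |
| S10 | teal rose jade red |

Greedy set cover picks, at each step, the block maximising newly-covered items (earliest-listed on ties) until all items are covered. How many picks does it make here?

Greedy: pick S1 (covers 4 new) → pick S3 (covers 3 new) → pick S4 (covers 2 new) → pick S6 (covers 2 new) → pick S10 (covers 1 new). Total picks: 5.

5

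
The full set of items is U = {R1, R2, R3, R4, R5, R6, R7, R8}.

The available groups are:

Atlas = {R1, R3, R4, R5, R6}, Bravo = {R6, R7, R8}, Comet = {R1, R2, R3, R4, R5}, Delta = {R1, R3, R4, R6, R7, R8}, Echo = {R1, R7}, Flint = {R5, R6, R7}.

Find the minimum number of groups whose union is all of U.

2

Comet and Delta cover everything between them: the union {R1, R2, R3, R4, R5, R6, R7, R8} is all of U.
No single group has all 8 items (the largest, Delta, has 6), so 2 is optimal.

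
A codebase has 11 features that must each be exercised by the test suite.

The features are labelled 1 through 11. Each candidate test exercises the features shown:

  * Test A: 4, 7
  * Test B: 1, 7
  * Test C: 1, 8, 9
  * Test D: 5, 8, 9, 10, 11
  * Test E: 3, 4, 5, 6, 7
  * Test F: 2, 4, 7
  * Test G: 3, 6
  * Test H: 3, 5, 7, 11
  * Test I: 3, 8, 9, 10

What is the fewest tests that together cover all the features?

4

B and D and F and G together: B ∪ D ∪ F ∪ G = {1, 2, 3, 4, 5, 6, 7, 8, 9, 10, 11} — every feature is covered.
No 3 of the 9 tests cover everything (all 84 combinations miss at least one feature), so 4 is optimal.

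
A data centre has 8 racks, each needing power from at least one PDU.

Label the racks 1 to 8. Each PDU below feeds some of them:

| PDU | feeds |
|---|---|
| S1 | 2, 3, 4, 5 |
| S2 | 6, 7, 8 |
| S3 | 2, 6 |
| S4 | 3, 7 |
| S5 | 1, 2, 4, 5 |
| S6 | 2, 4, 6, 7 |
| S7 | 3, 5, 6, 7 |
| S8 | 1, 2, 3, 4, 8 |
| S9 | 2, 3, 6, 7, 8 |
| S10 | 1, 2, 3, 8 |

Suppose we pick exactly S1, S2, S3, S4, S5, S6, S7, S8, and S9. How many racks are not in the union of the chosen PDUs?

0

Union of S1, S2, S3, S4, S5, S6, S7, S8, S9 = {1, 2, 3, 4, 5, 6, 7, 8} — that's every rack, so 0 are uncovered.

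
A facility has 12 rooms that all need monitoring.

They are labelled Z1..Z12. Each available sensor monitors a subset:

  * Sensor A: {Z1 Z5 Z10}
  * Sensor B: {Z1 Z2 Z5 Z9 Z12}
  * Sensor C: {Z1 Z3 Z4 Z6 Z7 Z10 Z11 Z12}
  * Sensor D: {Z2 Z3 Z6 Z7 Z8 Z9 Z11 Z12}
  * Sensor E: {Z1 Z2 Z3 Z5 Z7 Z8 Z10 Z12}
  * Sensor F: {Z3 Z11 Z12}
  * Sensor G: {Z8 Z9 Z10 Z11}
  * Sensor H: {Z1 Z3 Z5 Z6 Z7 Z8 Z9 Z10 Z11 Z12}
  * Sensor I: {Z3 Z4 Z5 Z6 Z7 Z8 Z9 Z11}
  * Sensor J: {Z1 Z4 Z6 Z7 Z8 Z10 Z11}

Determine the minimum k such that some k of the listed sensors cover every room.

2

E and I together: E ∪ I = {Z1, Z2, Z3, Z4, Z5, Z6, Z7, Z8, Z9, Z10, Z11, Z12} — every room is covered.
No single sensor has all 12 rooms (the largest, H, has 10), so 2 is optimal.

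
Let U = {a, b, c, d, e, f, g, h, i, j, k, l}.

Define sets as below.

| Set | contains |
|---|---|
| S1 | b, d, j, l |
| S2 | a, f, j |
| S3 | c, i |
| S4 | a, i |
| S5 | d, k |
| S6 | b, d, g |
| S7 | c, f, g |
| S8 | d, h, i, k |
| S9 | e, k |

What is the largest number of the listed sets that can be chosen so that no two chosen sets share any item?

S2, S3, S6, S9 are pairwise disjoint (S2={a,f,j}; S3={c,i}; S6={b,d,g}; S9={e,k}).
Every remaining set overlaps one of these, and no 5 of the listed sets are pairwise disjoint, so 4 is the maximum.

4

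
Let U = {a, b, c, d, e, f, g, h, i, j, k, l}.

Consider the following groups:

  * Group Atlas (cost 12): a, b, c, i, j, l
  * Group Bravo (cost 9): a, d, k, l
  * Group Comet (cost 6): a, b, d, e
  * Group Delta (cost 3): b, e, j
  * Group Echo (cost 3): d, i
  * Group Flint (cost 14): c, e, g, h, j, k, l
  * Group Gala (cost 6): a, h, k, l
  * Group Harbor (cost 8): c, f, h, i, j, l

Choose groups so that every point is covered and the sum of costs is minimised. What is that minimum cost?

28

Comet, Flint, Harbor together cover every point (Comet ∪ Flint ∪ Harbor = {a, b, c, d, e, f, g, h, i, j, k, l}); total cost 6 + 14 + 8 = 28.
The greedy pick Delta, Echo, Gala, Harbor, Flint costs 34; no covering selection beats 28.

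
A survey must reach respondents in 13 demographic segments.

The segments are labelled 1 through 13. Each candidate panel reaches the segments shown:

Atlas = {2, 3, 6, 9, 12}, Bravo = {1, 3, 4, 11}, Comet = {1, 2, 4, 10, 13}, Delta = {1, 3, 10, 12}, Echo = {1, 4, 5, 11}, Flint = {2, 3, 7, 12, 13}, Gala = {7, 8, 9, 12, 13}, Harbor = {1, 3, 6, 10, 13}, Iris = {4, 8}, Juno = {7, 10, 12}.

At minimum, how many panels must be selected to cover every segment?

Atlas and Delta and Echo and Gala together: Atlas ∪ Delta ∪ Echo ∪ Gala = {1, 2, 3, 4, 5, 6, 7, 8, 9, 10, 11, 12, 13} — every segment is covered.
No 3 of the 10 panels cover everything (all 120 combinations miss at least one segment), so 4 is optimal.

4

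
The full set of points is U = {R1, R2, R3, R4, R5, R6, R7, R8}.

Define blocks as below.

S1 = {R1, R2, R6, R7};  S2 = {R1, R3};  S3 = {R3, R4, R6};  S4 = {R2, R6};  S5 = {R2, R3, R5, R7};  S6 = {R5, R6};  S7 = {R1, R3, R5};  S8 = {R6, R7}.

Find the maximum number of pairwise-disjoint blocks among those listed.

S2, S4 are pairwise disjoint (S2={R1,R3}; S4={R2,R6}).
Every remaining block overlaps one of these, and no 3 of the listed blocks are pairwise disjoint, so 2 is the maximum.

2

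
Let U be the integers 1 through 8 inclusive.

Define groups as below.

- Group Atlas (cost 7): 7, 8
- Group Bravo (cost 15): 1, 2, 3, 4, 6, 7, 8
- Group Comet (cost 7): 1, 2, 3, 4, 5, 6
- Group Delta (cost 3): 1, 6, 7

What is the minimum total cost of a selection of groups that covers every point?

Atlas, Comet together cover every point (Atlas ∪ Comet = {1, 2, 3, 4, 5, 6, 7, 8}); total cost 7 + 7 = 14.
The greedy pick Delta, Comet, Atlas costs 17; no covering selection beats 14.

14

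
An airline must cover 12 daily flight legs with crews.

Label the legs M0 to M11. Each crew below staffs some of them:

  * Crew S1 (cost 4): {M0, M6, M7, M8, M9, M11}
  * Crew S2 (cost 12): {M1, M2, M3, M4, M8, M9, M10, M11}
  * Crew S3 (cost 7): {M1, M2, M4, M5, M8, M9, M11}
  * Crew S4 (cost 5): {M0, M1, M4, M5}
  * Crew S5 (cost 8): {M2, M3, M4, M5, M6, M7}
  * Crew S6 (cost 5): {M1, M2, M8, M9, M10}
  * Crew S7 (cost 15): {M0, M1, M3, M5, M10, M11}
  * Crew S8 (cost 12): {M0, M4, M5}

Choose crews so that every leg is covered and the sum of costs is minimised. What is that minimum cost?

S1, S5, S6 together cover every leg (S1 ∪ S5 ∪ S6 = {M0, M1, M2, M3, M4, M5, M6, M7, M8, M9, M10, M11}); total cost 4 + 8 + 5 = 17.
The greedy pick S1, S4, S6, S5 costs 22; no covering selection beats 17.

17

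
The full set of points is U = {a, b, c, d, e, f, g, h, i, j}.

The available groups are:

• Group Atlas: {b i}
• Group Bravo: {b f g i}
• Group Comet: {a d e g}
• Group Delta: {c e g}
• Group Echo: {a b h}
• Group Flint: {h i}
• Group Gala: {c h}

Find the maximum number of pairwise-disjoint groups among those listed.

Atlas, Comet, Gala are pairwise disjoint (Atlas={b,i}; Comet={a,d,e,g}; Gala={c,h}).
Every remaining group overlaps one of these, and no 4 of the listed groups are pairwise disjoint, so 3 is the maximum.

3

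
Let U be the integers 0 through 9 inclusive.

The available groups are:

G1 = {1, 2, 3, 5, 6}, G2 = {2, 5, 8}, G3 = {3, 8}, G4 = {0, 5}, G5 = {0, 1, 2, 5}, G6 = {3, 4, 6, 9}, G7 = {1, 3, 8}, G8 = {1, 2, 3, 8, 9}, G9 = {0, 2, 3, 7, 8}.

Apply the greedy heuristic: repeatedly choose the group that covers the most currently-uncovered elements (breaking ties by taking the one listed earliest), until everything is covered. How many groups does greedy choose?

3

Greedy: pick G1 (covers 5 new) → pick G9 (covers 3 new) → pick G6 (covers 2 new). Total picks: 3.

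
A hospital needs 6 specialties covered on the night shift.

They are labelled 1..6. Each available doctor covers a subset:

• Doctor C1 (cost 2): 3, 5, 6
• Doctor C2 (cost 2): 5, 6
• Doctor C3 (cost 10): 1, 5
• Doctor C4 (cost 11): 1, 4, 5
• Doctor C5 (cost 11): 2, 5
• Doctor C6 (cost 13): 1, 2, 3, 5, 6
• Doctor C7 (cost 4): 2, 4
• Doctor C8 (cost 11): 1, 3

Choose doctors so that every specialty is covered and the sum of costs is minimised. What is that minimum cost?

16

C1, C3, C7 together cover every specialty (C1 ∪ C3 ∪ C7 = {1, 2, 3, 4, 5, 6}); total cost 2 + 10 + 4 = 16.
No covering selection has total cost below 16.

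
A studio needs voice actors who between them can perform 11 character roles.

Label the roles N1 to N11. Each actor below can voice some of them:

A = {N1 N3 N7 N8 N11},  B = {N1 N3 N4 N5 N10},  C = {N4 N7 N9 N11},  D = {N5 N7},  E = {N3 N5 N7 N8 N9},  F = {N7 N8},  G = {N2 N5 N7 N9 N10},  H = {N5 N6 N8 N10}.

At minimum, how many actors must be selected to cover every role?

4

Take {A, B, G, H}. Their union is {N1, N2, N3, N4, N5, N6, N7, N8, N9, N10, N11}, which is all 11 roles.
No 3 of the 8 actors cover everything (all 56 combinations miss at least one role), so 4 is optimal.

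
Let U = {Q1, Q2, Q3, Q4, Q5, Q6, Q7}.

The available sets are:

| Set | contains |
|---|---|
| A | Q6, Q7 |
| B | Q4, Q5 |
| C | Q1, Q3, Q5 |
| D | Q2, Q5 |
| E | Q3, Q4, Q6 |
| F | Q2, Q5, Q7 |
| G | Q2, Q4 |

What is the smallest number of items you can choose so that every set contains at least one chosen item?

The 3 items {Q4, Q5, Q7} hit every set.
The sets A, C, G are pairwise disjoint, so any hitting set needs a separate item for each — at least 3. Hence 3 is optimal.

3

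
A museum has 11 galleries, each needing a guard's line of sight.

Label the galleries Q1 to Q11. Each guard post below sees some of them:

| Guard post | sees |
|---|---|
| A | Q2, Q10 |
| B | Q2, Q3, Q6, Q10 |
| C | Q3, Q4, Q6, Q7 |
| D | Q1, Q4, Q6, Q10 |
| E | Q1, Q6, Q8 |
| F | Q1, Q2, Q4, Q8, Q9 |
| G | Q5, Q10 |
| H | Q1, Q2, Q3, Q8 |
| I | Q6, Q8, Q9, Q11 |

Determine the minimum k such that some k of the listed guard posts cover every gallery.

C and F and G and I together: C ∪ F ∪ G ∪ I = {Q1, Q2, Q3, Q4, Q5, Q6, Q7, Q8, Q9, Q10, Q11} — every gallery is covered.
Only I contains Q11, so I is forced; the remaining 7 galleries need at least 3 more guard posts (each remaining guard post adds at most 3) — so at least 4 guard posts are needed, and 4 is optimal.

4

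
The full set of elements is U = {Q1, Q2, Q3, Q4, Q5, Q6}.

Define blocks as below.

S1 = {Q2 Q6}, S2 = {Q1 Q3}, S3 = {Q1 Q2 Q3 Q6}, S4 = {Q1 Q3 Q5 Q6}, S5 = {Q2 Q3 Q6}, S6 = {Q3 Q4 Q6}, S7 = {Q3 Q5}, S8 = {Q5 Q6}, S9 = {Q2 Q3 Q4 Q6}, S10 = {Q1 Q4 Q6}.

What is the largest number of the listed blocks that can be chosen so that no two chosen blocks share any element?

S2, S8 are pairwise disjoint (S2={Q1,Q3}; S8={Q5,Q6}).
Every remaining block overlaps one of these, and no 3 of the listed blocks are pairwise disjoint, so 2 is the maximum.

2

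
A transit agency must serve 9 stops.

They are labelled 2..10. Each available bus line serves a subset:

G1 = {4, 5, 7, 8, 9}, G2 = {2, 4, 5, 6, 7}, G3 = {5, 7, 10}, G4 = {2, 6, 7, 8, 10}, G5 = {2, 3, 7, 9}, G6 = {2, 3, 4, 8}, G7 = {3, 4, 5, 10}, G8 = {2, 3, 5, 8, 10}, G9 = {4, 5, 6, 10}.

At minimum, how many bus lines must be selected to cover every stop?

Take {G2, G4, G5}. Their union is {2, 3, 4, 5, 6, 7, 8, 9, 10}, which is all 9 stops.
No 2 of the 9 bus lines cover everything (all 36 combinations miss at least one stop), so 3 is optimal.

3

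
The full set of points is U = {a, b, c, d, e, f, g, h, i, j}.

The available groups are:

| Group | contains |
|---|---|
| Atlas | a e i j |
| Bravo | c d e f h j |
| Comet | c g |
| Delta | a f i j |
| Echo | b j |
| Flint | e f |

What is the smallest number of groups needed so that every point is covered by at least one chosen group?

Atlas and Bravo and Comet and Echo together: Atlas ∪ Bravo ∪ Comet ∪ Echo = {a, b, c, d, e, f, g, h, i, j} — every point is covered.
No 3 of the 6 groups cover everything (all 20 combinations miss at least one point), so 4 is optimal.

4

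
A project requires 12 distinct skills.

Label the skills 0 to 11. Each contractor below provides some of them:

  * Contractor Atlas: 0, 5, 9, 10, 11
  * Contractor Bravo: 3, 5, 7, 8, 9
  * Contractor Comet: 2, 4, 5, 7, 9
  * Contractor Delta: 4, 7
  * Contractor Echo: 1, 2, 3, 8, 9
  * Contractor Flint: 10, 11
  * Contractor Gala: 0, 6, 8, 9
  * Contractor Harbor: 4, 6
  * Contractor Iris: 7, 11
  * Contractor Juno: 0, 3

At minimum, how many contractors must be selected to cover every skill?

4

Atlas and Comet and Echo and Gala together: Atlas ∪ Comet ∪ Echo ∪ Gala = {0, 1, 2, 3, 4, 5, 6, 7, 8, 9, 10, 11} — every skill is covered.
No 3 of the 10 contractors cover everything (all 120 combinations miss at least one skill), so 4 is optimal.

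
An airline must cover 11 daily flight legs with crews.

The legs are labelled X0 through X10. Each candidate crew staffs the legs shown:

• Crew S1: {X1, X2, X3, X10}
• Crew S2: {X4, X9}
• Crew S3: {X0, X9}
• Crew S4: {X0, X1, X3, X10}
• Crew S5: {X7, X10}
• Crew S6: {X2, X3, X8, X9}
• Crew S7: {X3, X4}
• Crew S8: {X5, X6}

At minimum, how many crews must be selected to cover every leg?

5

S2 and S4 and S5 and S6 and S8 together: S2 ∪ S4 ∪ S5 ∪ S6 ∪ S8 = {X0, X1, X2, X3, X4, X5, X6, X7, X8, X9, X10} — every leg is covered.
No 4 of the 8 crews cover everything (all 70 combinations miss at least one leg), so 5 is optimal.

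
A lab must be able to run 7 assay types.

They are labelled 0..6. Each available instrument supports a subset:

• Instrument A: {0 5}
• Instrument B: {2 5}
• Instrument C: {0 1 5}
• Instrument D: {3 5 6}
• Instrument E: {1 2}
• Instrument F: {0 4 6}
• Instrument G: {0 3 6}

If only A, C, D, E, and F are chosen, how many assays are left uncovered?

Union of A, C, D, E, F = {0, 1, 2, 3, 4, 5, 6} — that's every assay, so 0 are uncovered.

0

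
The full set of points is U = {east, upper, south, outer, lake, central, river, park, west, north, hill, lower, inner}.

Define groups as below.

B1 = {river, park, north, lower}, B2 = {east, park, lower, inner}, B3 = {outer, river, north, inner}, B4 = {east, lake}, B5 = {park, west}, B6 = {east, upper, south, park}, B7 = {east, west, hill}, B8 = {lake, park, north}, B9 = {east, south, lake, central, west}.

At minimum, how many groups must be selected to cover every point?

B2 and B3 and B6 and B7 and B9 together: B2 ∪ B3 ∪ B6 ∪ B7 ∪ B9 = {east, upper, south, outer, lake, central, river, park, west, north, hill, lower, inner} — every point is covered.
No 4 of the 9 groups cover everything (all 126 combinations miss at least one point), so 5 is optimal.

5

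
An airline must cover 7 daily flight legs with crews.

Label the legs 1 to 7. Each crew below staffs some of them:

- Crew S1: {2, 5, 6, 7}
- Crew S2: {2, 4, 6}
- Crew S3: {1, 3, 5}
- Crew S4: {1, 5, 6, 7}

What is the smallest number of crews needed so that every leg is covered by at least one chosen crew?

3

S2 and S3 and S4 together: S2 ∪ S3 ∪ S4 = {1, 2, 3, 4, 5, 6, 7} — every leg is covered.
Only S3 contains 3, so S3 is forced; the remaining 4 legs need at least 2 more crews (each remaining crew adds at most 3) — so at least 3 crews are needed, and 3 is optimal.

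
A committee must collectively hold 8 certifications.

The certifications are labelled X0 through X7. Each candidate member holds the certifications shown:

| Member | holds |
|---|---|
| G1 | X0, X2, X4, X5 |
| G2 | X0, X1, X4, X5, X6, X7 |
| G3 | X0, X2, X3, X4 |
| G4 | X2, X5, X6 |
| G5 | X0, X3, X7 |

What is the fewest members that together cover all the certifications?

2

Take {G2, G3}. Their union is {X0, X1, X2, X3, X4, X5, X6, X7}, which is all 8 certifications.
No single member has all 8 certifications (the largest, G2, has 6), so 2 is optimal.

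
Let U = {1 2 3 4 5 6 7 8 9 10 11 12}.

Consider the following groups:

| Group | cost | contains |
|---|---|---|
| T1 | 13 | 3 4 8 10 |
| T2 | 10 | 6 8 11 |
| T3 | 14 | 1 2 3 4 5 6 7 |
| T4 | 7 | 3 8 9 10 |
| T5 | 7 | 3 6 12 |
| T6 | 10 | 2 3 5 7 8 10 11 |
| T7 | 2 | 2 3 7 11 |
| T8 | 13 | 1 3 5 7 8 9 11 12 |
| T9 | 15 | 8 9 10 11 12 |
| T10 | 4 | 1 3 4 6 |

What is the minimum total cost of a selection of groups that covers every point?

26

T4, T7, T8, T10 together cover every point (T4 ∪ T7 ∪ T8 ∪ T10 = {1, 2, 3, 4, 5, 6, 7, 8, 9, 10, 11, 12}); total cost 7 + 2 + 13 + 4 = 26.
No covering selection has total cost below 26.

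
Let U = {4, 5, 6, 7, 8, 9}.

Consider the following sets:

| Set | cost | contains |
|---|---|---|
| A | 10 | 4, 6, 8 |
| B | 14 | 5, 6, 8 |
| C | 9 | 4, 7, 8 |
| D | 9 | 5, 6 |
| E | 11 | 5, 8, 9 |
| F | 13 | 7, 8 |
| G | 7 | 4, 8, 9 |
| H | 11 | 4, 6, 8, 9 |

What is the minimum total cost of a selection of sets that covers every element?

C, D, G together cover every element (C ∪ D ∪ G = {4, 5, 6, 7, 8, 9}); total cost 9 + 9 + 7 = 25.
No covering selection has total cost below 25.

25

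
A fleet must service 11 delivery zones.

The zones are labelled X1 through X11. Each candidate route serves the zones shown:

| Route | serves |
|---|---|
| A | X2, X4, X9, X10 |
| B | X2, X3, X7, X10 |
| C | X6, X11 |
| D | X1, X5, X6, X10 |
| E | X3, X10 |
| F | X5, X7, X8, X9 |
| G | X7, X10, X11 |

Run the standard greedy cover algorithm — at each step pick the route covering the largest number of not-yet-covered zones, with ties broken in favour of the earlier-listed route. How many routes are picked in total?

5

Greedy: pick A (covers 4 new) → pick D (covers 3 new) → pick B (covers 2 new) → pick C (covers 1 new) → pick F (covers 1 new). Total picks: 5.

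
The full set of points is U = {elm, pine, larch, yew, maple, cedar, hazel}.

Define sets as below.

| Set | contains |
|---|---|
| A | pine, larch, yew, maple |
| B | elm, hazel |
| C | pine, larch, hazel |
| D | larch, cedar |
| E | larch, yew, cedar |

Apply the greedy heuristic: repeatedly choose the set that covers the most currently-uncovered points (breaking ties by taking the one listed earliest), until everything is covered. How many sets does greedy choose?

3

Greedy: pick A (covers 4 new) → pick B (covers 2 new) → pick D (covers 1 new). Total picks: 3.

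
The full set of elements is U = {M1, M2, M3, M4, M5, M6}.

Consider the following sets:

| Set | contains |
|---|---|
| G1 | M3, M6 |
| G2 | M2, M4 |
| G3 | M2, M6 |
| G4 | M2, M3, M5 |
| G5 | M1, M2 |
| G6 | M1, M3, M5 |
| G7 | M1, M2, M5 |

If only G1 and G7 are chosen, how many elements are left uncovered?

1

Union of G1, G7 = {M1, M2, M3, M5, M6}.
Not covered: M4 — 1 element.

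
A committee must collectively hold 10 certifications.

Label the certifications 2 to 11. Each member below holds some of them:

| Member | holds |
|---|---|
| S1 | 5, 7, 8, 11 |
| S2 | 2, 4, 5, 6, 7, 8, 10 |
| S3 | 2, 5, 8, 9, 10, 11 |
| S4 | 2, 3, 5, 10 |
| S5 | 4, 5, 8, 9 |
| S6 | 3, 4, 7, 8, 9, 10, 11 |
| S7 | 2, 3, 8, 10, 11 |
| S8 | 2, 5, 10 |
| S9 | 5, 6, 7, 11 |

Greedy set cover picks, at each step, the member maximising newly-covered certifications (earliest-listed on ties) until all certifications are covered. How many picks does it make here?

Greedy: pick S2 (covers 7 new) → pick S6 (covers 3 new). Total picks: 2.

2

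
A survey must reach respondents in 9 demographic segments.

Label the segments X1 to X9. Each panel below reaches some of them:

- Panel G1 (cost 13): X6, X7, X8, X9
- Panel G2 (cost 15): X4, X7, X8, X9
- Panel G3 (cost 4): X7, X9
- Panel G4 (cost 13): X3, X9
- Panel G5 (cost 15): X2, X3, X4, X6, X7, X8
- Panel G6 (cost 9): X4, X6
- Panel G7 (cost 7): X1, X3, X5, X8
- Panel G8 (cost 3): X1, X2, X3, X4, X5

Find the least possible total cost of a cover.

16

G1, G8 together cover every segment (G1 ∪ G8 = {X1, X2, X3, X4, X5, X6, X7, X8, X9}); total cost 13 + 3 = 16.
The greedy pick G8, G3, G1 costs 20; no covering selection beats 16.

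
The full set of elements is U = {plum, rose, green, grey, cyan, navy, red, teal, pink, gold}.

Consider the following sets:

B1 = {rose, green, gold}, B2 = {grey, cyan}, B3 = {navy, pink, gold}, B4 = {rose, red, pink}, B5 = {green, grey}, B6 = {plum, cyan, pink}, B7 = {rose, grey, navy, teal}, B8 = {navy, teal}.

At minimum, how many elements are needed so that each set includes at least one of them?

4

H = {rose, grey, navy, pink} meets every set (each contains at least one member of H), and |H| = 4.
No choice of 3 elements meets every set, so 4 is the minimum.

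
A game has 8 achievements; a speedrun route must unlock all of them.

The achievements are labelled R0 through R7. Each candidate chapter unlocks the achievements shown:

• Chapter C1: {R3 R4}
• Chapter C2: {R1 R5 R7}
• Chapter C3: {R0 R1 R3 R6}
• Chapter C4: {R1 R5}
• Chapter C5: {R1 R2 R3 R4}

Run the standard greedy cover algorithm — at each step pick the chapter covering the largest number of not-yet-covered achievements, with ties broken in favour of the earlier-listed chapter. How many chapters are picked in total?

3

Greedy: pick C3 (covers 4 new) → pick C2 (covers 2 new) → pick C5 (covers 2 new). Total picks: 3.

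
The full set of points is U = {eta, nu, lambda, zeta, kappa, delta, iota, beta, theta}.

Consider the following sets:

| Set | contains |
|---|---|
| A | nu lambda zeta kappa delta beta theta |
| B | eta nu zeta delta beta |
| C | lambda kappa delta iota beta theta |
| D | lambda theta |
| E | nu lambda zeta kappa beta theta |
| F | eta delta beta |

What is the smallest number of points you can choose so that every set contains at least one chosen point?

2

Take H = {beta, theta}. Each listed set contains at least one of these, so H is a hitting set of size 2.
The sets D, F are pairwise disjoint, so any hitting set needs a separate point for each — at least 2. Hence 2 is optimal.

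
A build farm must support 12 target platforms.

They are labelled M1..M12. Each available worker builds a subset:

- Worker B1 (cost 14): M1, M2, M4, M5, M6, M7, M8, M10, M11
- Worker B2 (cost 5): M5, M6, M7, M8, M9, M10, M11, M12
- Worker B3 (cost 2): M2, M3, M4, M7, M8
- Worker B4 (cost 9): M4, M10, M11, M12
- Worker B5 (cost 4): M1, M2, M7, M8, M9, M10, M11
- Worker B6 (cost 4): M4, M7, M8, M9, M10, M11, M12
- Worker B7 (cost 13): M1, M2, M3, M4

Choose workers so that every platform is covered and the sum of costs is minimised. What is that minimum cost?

11

B2, B3, B5 together cover every platform (B2 ∪ B3 ∪ B5 = {M1, M2, M3, M4, M5, M6, M7, M8, M9, M10, M11, M12}); total cost 5 + 2 + 4 = 11.
No covering selection has total cost below 11.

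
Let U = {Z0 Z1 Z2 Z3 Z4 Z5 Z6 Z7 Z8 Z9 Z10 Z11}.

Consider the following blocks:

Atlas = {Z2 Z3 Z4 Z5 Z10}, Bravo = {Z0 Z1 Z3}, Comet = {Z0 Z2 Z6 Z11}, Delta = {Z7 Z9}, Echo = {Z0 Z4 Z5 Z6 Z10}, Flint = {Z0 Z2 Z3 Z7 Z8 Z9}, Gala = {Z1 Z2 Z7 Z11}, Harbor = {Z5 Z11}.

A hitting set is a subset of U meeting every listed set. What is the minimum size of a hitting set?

3

Take H = {Z0, Z5, Z7}. Each listed block contains at least one of these, so H is a hitting set of size 3.
The blocks Bravo, Delta, Harbor are pairwise disjoint, so any hitting set needs a separate item for each — at least 3. Hence 3 is optimal.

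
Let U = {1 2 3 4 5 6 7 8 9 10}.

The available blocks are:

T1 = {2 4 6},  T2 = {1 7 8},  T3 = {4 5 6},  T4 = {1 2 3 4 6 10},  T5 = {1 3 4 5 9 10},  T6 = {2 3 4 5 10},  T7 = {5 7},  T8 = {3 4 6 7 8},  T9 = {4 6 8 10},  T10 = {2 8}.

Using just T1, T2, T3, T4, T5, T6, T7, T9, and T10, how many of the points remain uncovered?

Union of T1, T2, T3, T4, T5, T6, T7, T9, T10 = {1, 2, 3, 4, 5, 6, 7, 8, 9, 10} — that's every point, so 0 are uncovered.

0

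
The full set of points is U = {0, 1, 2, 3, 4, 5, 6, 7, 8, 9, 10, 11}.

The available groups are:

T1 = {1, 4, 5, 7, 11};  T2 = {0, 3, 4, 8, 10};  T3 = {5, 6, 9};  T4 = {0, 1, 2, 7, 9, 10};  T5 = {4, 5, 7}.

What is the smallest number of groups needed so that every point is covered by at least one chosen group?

4

T1, T2, T3, and T4 cover everything between them: the union {0, 1, 2, 3, 4, 5, 6, 7, 8, 9, 10, 11} is all of U.
No 3 of the 5 groups cover everything (all 10 combinations miss at least one point), so 4 is optimal.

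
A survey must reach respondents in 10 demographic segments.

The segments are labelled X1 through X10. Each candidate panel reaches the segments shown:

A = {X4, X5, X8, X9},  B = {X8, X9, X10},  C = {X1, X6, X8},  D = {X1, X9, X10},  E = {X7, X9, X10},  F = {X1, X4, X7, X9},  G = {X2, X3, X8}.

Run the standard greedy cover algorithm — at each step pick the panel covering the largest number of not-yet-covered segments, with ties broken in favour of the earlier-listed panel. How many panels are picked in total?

4

Greedy: pick A (covers 4 new) → pick C (covers 2 new) → pick E (covers 2 new) → pick G (covers 2 new). Total picks: 4.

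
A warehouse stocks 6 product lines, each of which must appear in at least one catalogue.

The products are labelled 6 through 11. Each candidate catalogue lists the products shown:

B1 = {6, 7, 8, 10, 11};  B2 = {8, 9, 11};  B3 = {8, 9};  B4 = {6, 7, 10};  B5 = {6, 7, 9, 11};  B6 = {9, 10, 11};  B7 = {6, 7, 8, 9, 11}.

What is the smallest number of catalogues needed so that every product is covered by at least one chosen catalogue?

2

B4 and B7 together: B4 ∪ B7 = {6, 7, 8, 9, 10, 11} — every product is covered.
No single catalogue has all 6 products (the largest, B1, has 5), so 2 is optimal.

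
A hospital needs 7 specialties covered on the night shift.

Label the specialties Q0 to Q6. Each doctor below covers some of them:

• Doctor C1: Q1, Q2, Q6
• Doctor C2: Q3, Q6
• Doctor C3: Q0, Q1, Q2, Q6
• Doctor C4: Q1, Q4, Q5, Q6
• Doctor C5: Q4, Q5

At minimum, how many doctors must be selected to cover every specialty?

3

Take {C2, C3, C5}. Their union is {Q0, Q1, Q2, Q3, Q4, Q5, Q6}, which is all 7 specialties.
Only C3 contains Q0, so C3 is forced; the remaining 3 specialties need at least 2 more doctors (each remaining doctor adds at most 2) — so at least 3 doctors are needed, and 3 is optimal.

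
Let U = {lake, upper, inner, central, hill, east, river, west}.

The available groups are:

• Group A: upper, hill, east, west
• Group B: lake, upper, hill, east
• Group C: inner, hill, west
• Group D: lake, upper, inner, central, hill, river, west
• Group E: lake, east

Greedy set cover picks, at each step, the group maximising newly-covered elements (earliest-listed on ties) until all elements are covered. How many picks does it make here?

2

Greedy: pick D (covers 7 new) → pick A (covers 1 new). Total picks: 2.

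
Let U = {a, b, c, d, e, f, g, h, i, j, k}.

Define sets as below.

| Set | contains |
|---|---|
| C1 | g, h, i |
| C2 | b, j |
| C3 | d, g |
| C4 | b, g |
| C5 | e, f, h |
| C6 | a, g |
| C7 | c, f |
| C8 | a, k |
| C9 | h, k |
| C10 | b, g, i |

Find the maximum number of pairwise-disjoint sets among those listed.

4

C2, C3, C7, C8 are pairwise disjoint (C2={b,j}; C3={d,g}; C7={c,f}; C8={a,k}).
Every remaining set overlaps one of these, and no 5 of the listed sets are pairwise disjoint, so 4 is the maximum.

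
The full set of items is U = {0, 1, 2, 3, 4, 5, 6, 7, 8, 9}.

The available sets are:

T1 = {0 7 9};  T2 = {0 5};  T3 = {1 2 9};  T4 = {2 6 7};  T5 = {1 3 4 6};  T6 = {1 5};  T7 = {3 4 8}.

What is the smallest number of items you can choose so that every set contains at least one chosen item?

Take H = {2, 4, 5, 7}. Each listed set contains at least one of these, so H is a hitting set of size 4.
No choice of 3 items meets every set, so 4 is the minimum.

4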